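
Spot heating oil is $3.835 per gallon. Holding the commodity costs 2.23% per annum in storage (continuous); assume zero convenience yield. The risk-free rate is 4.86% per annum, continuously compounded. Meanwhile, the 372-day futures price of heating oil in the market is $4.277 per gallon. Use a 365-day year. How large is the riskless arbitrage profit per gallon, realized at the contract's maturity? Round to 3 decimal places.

Fair futures: F* = S·e^(carry·T), with carry = (r + u) = 0.0486 + 0.0223 = 0.0709
F* = 3.835 · e^(0.0709 × 372/365) = 3.835 · e^0.072260 = 3.835 × 1.074935 = $4.1224
Market $4.277 > fair $4.1224: forward overpriced → cash-and-carry (buy spot, short the forward).
At maturity, profit = |F_mkt − F*| = |4.277 − 4.1224| = $0.155 per gallon

$0.155 per gallon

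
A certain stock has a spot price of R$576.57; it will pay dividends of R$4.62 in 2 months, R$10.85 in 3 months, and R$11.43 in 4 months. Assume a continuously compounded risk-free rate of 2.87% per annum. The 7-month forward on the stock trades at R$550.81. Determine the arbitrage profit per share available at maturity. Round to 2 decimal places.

R$8.35 per share

PV(dividends) I = 4.62·e^(−0.0287·2/12) + 10.85·e^(−0.0287·3/12) + 11.43·e^(−0.0287·4/12) = 26.6916
Fair forward F* = (S − I)·e^(rT) = (576.57 − 26.6916)·e^0.016742 = 549.8784 × 1.016883 = 559.1620
Market R$550.81 < fair 559.1620: forward underpriced → reverse cash-and-carry (short the stock, invest proceeds at r, pay the dividends, go long the forward).
Profit at T = |F_mkt − F*| = |550.81 − 559.1620| = R$8.35 per share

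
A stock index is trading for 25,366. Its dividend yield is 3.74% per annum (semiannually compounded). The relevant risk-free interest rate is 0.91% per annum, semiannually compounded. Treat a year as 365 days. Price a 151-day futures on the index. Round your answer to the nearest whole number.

F = S · (1+r/2)^(2T) / (1+q/2)^(2T)
= 25366 × 1.003763 / 1.015448 = 25366 × 0.988493
F = 25,074

25,074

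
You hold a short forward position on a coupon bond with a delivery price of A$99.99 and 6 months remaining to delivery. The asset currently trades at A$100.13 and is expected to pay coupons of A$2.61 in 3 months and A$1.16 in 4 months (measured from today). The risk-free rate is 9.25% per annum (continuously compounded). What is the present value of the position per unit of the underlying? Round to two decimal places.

PV(remaining coupons) I = 2.61·e^(−0.0925·3/12) + 1.16·e^(−0.0925·4/12) = 3.6751
Current forward F = (S − I)·e^(rT) = (100.13 − 3.6751)·e^(0.0925·6/12) = 96.4549 × 1.047336 = 101.0207
Value (long) = (F − K)·e^(−rT) = (101.0207 − 99.99) × 0.954803 = 0.9841
Short position value = −(long value) = -A$0.98

-A$0.98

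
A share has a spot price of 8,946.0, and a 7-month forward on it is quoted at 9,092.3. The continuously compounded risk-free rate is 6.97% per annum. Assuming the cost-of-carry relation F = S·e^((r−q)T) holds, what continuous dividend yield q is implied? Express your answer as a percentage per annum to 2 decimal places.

4.19%

From F = S·e^((r−q)T): (r − q) = ln(F/S)/T
ln(9092.3/8946.0) = ln(1.016354) = 0.016222
(r − q) = 0.016222 / (7/12) = 0.027809
q = r − ln(F/S)/T = 0.0697 − 0.027809 = 0.041891
q = 4.19%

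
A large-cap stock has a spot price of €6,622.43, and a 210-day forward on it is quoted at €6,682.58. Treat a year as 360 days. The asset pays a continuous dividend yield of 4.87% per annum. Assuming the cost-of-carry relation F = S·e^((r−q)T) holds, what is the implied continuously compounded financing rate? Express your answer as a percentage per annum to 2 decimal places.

6.42%

From F = S·e^((r−q)T): (r − q) = ln(F/S)/T
ln(6682.58/6622.43) = ln(1.009083) = 0.009042
(r − q) = 0.009042 / (210/360) = 0.015501
r = ln(F/S)/T + q = 0.015501 + 0.0487 = 0.064201
r = 6.42%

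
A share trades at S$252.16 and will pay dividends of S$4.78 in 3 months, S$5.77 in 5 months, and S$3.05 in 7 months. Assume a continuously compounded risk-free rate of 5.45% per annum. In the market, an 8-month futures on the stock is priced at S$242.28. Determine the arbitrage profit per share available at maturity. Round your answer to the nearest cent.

S$5.41 per share

PV(dividends) I = 4.78·e^(−0.0545·3/12) + 5.77·e^(−0.0545·5/12) + 3.05·e^(−0.0545·7/12) = 13.3103
Fair futures F* = (S − I)·e^(rT) = (252.16 − 13.3103)·e^0.036333 = 238.8497 × 1.037001 = 247.6874
Market S$242.28 < fair 247.6874: forward underpriced → reverse cash-and-carry (short the stock, invest proceeds at r, pay the dividends, go long the forward).
Profit at T = |F_mkt − F*| = |242.28 − 247.6874| = S$5.41 per share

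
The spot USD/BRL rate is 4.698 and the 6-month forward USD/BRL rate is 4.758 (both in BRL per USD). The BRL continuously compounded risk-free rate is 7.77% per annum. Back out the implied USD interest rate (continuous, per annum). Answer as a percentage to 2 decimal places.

5.23%

F = S·e^((r_BRL − r_USD)T) ⇒ r_USD = r_BRL − ln(F/S)/T
ln(4.758/4.698) = 0.012691; /(6/12) = 0.025382
r_USD = 0.0777 − 0.025382 = 0.052318
r_USD = 5.23%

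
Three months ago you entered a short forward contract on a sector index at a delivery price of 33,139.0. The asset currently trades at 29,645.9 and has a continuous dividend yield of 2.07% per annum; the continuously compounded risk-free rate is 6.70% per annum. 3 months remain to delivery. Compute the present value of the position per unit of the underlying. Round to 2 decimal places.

Current fair forward for the remaining 3 months: F = S·e^((r − q)·T), (r − q) = 0.0670 − 0.0207 = 0.0463
F = 29645.9 · e^(0.0463 × 3/12) = 29645.9 × 1.01164225 = 29991.0450
Value of long forward = (F − K)·e^(−rT) = (29991.0450 − 33139.0) · e^(−0.0670·3/12)
= -3147.9550 × 0.98338950 = -3095.67
Short position value = −(long value) = 3095.67

3095.67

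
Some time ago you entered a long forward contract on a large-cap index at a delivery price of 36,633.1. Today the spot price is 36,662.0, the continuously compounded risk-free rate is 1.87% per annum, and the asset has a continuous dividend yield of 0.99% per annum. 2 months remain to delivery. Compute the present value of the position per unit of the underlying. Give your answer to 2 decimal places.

Current fair forward for the remaining 2 months: F = S·e^((r − q)·T), (r − q) = 0.0187 − 0.0099 = 0.0088
F = 36662.0 · e^(0.0088 × 2/12) = 36662.0 × 1.00146774 = 36715.8103
Value of long forward = (F − K)·e^(−rT) = (36715.8103 − 36633.1) · e^(−0.0187·2/12)
= 82.7103 × 0.99688819 = 82.45

82.45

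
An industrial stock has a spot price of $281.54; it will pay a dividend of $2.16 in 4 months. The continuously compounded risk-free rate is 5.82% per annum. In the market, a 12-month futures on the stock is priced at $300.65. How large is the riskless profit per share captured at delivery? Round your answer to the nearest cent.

$4.48 per share

PV(dividends) I = 2.16·e^(−0.0582·4/12) = 2.1185
Fair futures F* = (S − I)·e^(rT) = (281.54 − 2.1185)·e^0.058200 = 279.4215 × 1.059927 = 296.1664
Market $300.65 > fair 296.1664: forward overpriced → cash-and-carry (borrow at r, buy the stock and collect the dividends, short the forward).
Profit at T = |F_mkt − F*| = |300.65 − 296.1664| = $4.48 per share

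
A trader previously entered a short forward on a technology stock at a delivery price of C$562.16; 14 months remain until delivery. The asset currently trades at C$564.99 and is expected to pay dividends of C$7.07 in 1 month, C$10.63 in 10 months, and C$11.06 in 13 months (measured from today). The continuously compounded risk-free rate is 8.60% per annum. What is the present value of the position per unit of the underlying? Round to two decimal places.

-C$29.51

PV(remaining dividends) I = 7.07·e^(−0.0860·1/12) + 10.63·e^(−0.0860·10/12) + 11.06·e^(−0.0860·13/12) = 26.9905
Current forward F = (S − I)·e^(rT) = (564.99 − 26.9905)·e^(0.0860·14/12) = 537.9995 × 1.105539 = 594.7794
Value (long) = (F − K)·e^(−rT) = (594.7794 − 562.16) × 0.904536 = 29.5054
Short position value = −(long value) = -C$29.51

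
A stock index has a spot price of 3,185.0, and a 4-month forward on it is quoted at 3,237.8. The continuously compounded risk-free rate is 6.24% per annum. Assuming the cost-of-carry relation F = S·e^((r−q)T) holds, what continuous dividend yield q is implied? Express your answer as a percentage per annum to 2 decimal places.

From F = S·e^((r−q)T): (r − q) = ln(F/S)/T
ln(3237.8/3185.0) = ln(1.016578) = 0.016442
(r − q) = 0.016442 / (4/12) = 0.049326
q = r − ln(F/S)/T = 0.0624 − 0.049326 = 0.013074
q = 1.31%

1.31%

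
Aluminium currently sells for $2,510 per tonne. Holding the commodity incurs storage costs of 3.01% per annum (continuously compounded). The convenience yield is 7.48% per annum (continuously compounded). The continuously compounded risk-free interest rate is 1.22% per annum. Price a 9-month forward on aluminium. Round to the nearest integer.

$2,450 per tonne

Net carry = r + u − y = 0.0122 + 0.0301 − 0.0748 = -0.0325
F = S·e^((r+u−y)T) = 2510 · e^(-0.0325 × 9/12) = 2510 · e^-0.024375
= 2510 × 0.975920 = $2,450 per tonne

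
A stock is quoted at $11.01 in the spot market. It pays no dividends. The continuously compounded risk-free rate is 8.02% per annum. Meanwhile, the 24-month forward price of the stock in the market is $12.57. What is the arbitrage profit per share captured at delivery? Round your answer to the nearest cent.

Fair forward: F* = S·e^(carry·T), with carry = r = 0.0802
F* = 11.01 · e^(0.0802 × 24/12) = 11.01 · e^0.160400 = 11.01 × 1.173980 = $12.9255
Market $12.57 < fair $12.9255: forward underpriced → reverse cash-and-carry (short spot, go long the forward).
At maturity, profit = |F_mkt − F*| = |12.57 − 12.9255| = $0.36 per share

$0.36 per share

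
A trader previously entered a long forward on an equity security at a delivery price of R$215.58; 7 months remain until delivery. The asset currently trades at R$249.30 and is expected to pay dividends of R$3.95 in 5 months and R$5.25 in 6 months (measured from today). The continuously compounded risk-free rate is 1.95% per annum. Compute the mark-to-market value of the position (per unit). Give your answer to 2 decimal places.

PV(remaining dividends) I = 3.95·e^(−0.0195·5/12) + 5.25·e^(−0.0195·6/12) = 9.1171
Current forward F = (S − I)·e^(rT) = (249.30 − 9.1171)·e^(0.0195·7/12) = 240.1829 × 1.011440 = 242.9306
Value (long) = (F − K)·e^(−rT) = (242.9306 − 215.58) × 0.988689 = 27.0412
Value = R$27.04

R$27.04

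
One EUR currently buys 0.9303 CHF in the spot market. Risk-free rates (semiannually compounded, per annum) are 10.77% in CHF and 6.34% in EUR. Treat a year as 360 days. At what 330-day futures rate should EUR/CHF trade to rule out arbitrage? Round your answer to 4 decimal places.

By covered interest parity, F = S · (1+r_CHF/2)^(2T) / (1+r_EUR/2)^(2T)
= 0.9303 × 1.100934 / 1.058883 = 0.9303 × 1.039713
F = 0.9672 CHF per EUR

0.9672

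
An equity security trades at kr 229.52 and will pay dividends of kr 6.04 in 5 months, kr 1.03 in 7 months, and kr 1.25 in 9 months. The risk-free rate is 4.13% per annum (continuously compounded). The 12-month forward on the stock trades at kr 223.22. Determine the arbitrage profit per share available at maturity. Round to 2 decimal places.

kr 7.48 per share

PV(dividends) I = 6.04·e^(−0.0413·5/12) + 1.03·e^(−0.0413·7/12) + 1.25·e^(−0.0413·9/12) = 8.1543
Fair forward F* = (S − I)·e^(rT) = (229.52 − 8.1543)·e^0.041300 = 221.3657 × 1.042165 = 230.6996
Market kr 223.22 < fair 230.6996: forward underpriced → reverse cash-and-carry (short the stock, invest proceeds at r, pay the dividends, go long the forward).
Profit at T = |F_mkt − F*| = |223.22 − 230.6996| = kr 7.48 per share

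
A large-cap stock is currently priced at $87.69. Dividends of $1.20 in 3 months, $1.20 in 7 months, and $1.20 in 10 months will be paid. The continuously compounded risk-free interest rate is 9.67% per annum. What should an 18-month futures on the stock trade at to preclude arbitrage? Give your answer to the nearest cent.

$97.43

PV(dividends) I = 1.20·e^(−0.0967·3/12) + 1.20·e^(−0.0967·7/12) + 1.20·e^(−0.0967·10/12)
I = 1.1713 + 1.1342 + 1.1071 = 3.4126
F = (S − I)·e^(rT) = (87.69 − 3.4126) · e^(0.0967·18/12)
= 84.2774 · e^0.145050 = 84.2774 × 1.156097 = $97.43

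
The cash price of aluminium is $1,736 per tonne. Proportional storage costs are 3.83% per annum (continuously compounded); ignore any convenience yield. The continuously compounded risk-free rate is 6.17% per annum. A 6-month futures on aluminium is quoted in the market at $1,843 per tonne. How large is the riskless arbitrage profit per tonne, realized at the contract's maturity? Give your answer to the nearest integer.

Fair futures: F* = S·e^(carry·T), with carry = (r + u) = 0.0617 + 0.0383 = 0.1000
F* = 1736 · e^(0.1000 × 6/12) = 1736 · e^0.050000 = 1736 × 1.051271 = $1825.0065
Market $1843 > fair $1825.0065: forward overpriced → cash-and-carry (buy spot, short the forward).
At maturity, profit = |F_mkt − F*| = |1843 − 1825.0065| = $18 per tonne

$18 per tonne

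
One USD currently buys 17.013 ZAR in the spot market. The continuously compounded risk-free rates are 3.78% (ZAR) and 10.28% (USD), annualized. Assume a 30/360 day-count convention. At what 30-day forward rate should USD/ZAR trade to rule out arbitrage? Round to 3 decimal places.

16.921

F = S·e^((r_ZAR − r_USD)T) = 17.013 · e^((0.0378 − 0.1028) × 30/360)
= 17.013 · e^-0.005417 = 17.013 × 0.994598
F = 16.921 ZAR per USD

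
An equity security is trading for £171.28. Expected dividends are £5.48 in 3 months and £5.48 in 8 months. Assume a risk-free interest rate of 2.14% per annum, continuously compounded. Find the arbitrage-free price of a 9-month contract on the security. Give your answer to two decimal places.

£163.02

PV(dividends) I = 5.48·e^(−0.0214·3/12) + 5.48·e^(−0.0214·8/12)
I = 5.4508 + 5.4024 = 10.8532
F = (S − I)·e^(rT) = (171.28 − 10.8532) · e^(0.0214·9/12)
= 160.4268 · e^0.016050 = 160.4268 × 1.016179 = £163.02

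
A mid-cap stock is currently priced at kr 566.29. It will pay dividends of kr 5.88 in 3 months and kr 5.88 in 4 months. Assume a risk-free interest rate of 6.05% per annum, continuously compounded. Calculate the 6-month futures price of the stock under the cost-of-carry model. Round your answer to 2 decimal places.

kr 571.77

PV(dividends) I = 5.88·e^(−0.0605·3/12) + 5.88·e^(−0.0605·4/12)
I = 5.7917 + 5.7626 = 11.5543
F = (S − I)·e^(rT) = (566.29 − 11.5543) · e^(0.0605·6/12)
= 554.7357 · e^0.030250 = 554.7357 × 1.030712 = kr 571.77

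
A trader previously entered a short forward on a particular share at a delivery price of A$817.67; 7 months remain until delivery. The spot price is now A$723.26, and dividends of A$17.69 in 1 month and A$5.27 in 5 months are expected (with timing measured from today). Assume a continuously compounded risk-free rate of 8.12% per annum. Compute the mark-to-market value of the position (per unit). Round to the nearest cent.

A$79.25

PV(remaining dividends) I = 17.69·e^(−0.0812·1/12) + 5.27·e^(−0.0812·5/12) = 22.6654
Current forward F = (S − I)·e^(rT) = (723.26 − 22.6654)·e^(0.0812·7/12) = 700.5946 × 1.048506 = 734.5776
Value (long) = (F − K)·e^(−rT) = (734.5776 − 817.67) × 0.953738 = -79.2484
Short position value = −(long value) = A$79.25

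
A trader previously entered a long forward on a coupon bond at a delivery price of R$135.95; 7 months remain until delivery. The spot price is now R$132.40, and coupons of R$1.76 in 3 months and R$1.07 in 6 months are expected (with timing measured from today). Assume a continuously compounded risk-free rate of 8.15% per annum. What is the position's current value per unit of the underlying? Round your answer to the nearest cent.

PV(remaining coupons) I = 1.76·e^(−0.0815·3/12) + 1.07·e^(−0.0815·6/12) = 2.7518
Current forward F = (S − I)·e^(rT) = (132.40 − 2.7518)·e^(0.0815·7/12) = 129.6482 × 1.048690 = 135.9608
Value (long) = (F − K)·e^(−rT) = (135.9608 − 135.95) × 0.953571 = 0.0103
Value = R$0.01

R$0.01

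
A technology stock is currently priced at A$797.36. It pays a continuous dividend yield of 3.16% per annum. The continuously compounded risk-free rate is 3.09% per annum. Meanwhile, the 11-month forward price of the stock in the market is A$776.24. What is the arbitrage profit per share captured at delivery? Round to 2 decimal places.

Fair forward: F* = S·e^(carry·T), with carry = (r − q) = 0.0309 − 0.0316 = -0.0007
F* = 797.36 · e^(-0.0007 × 11/12) = 797.36 · e^-0.000642 = 797.36 × 0.999358 = A$796.8481
Market A$776.24 < fair A$796.8481: forward underpriced → reverse cash-and-carry (short spot, go long the forward).
At maturity, profit = |F_mkt − F*| = |776.24 − 796.8481| = A$20.61 per share

A$20.61 per share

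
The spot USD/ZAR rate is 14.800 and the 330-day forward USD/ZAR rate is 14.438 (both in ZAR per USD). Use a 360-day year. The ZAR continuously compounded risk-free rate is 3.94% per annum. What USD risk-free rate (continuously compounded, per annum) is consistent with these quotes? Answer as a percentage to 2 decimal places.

F = S·e^((r_ZAR − r_USD)T) ⇒ r_USD = r_ZAR − ln(F/S)/T
ln(14.438/14.800) = -0.024764; /(330/360) = -0.027015
r_USD = 0.0394 + 0.027015 = 0.066415
r_USD = 6.64%

6.64%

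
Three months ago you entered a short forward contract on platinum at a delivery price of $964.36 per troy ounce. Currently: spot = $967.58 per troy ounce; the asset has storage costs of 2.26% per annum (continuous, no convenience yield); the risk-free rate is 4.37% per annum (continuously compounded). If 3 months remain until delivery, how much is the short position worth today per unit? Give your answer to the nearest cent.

Current fair forward for the remaining 3 months: F = S·e^((r + u)·T), (r + u) = 0.0437 + 0.0226 = 0.0663
F = 967.58 · e^(0.0663 × 3/12) = 967.58 × 1.016713 = 983.7512
Value of long forward = (F − K)·e^(−rT) = (983.7512 − 964.36) · e^(−0.0437·3/12)
= 19.3912 × 0.989134 = 19.18
Short position value = −(long value) = -$19.18

-$19.18 per troy ounce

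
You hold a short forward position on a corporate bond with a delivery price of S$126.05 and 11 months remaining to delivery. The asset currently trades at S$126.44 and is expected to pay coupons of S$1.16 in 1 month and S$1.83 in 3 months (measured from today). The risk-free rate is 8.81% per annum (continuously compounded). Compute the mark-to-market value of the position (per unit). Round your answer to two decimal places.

-S$7.23

PV(remaining coupons) I = 1.16·e^(−0.0881·1/12) + 1.83·e^(−0.0881·3/12) = 2.9416
Current forward F = (S − I)·e^(rT) = (126.44 − 2.9416)·e^(0.0881·11/12) = 123.4984 × 1.084109 = 133.8857
Value (long) = (F − K)·e^(−rT) = (133.8857 − 126.05) × 0.922417 = 7.2278
Short position value = −(long value) = -S$7.23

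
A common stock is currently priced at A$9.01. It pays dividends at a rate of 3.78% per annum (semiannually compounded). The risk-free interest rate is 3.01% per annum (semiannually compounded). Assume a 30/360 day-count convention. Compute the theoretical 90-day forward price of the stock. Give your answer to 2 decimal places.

F = S · (1+r/2)^(2T) / (1+q/2)^(2T)
= 9.01 × 1.007497 / 1.009406 = 9.01 × 0.998109
F = A$8.99

A$8.99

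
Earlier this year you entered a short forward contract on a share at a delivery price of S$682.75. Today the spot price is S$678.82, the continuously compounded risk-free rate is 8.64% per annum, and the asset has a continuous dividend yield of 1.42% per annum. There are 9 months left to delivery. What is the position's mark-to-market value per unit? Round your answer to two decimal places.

-S$31.72

Current fair forward for the remaining 9 months: F = S·e^((r − q)·T), (r − q) = 0.0864 − 0.0142 = 0.0722
F = 678.82 · e^(0.0722 × 9/12) = 678.82 × 1.055643 = 716.5916
Value of long forward = (F − K)·e^(−rT) = (716.5916 − 682.75) · e^(−0.0864·9/12)
= 33.8416 × 0.937255 = 31.72
Short position value = −(long value) = -S$31.72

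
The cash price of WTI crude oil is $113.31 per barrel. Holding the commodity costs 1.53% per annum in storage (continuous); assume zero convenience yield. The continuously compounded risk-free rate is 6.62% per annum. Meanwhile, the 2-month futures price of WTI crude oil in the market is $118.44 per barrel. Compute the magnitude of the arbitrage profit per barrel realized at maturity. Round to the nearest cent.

$3.58 per barrel

Fair futures: F* = S·e^(carry·T), with carry = (r + u) = 0.0662 + 0.0153 = 0.0815
F* = 113.31 · e^(0.0815 × 2/12) = 113.31 · e^0.013583 = 113.31 × 1.013676 = $114.8596
Market $118.44 > fair $114.8596: forward overpriced → cash-and-carry (buy spot, short the forward).
At maturity, profit = |F_mkt − F*| = |118.44 − 114.8596| = $3.58 per barrel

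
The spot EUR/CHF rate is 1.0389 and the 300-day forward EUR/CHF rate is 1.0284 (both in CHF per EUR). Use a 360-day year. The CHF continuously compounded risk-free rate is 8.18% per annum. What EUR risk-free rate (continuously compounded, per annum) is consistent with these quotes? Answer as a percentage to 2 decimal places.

9.40%

F = S·e^((r_CHF − r_EUR)T) ⇒ r_EUR = r_CHF − ln(F/S)/T
ln(1.0284/1.0389) = -0.010158; /(300/360) = -0.012190
r_EUR = 0.0818 + 0.012190 = 0.093990
r_EUR = 9.40%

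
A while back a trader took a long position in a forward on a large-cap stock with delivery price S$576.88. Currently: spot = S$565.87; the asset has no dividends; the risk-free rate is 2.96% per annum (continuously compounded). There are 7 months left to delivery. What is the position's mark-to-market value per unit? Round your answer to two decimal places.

Current fair forward for the remaining 7 months: F = S·e^(r·T), r = 0.0296
F = 565.87 · e^(0.0296 × 7/12) = 565.87 × 1.017417 = 575.7258
Value of long forward = (F − K)·e^(−rT) = (575.7258 − 576.88) · e^(−0.0296·7/12)
= -1.1542 × 0.982882 = -1.13

-S$1.13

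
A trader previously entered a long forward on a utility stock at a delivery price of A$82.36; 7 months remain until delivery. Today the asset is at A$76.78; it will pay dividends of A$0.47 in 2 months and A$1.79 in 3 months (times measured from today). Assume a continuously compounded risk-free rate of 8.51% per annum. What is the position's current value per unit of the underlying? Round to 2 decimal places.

-A$3.81

PV(remaining dividends) I = 0.47·e^(−0.0851·2/12) + 1.79·e^(−0.0851·3/12) = 2.2157
Current forward F = (S − I)·e^(rT) = (76.78 − 2.2157)·e^(0.0851·7/12) = 74.5643 × 1.050894 = 78.3592
Value (long) = (F − K)·e^(−rT) = (78.3592 − 82.36) × 0.951570 = -3.8070
Value = -A$3.81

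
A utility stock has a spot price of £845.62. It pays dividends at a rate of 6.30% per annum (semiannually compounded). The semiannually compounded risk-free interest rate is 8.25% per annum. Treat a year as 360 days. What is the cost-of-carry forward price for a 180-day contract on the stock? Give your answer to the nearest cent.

£853.61

F = S · (1+r/2)^(2T) / (1+q/2)^(2T)
= 845.62 × 1.041250 / 1.031500 = 845.62 × 1.009452
F = £853.61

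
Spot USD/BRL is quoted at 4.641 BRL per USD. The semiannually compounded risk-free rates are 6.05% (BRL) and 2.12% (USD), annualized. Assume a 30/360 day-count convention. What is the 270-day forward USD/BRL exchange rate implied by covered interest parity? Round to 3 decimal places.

By covered interest parity, F = S · (1+r_BRL/2)^(2T) / (1+r_USD/2)^(2T)
= 4.641 × 1.045716 / 1.015942 = 4.641 × 1.029307
F = 4.777 BRL per USD

4.777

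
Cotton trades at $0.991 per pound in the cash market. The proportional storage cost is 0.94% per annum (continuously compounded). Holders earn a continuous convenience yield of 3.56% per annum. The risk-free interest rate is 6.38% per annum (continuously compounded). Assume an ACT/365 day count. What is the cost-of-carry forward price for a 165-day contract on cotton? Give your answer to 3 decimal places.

Net carry = r + u − y = 0.0638 + 0.0094 − 0.0356 = 0.0376
F = S·e^((r+u−y)T) = 0.991 · e^(0.0376 × 165/365) = 0.991 · e^0.016997
= 0.991 × 1.017142 = $1.008 per pound

$1.008 per pound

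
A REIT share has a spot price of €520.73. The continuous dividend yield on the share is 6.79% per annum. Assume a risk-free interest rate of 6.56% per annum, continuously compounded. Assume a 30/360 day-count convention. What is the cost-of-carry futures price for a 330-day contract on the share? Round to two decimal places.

F = S·e^((r − q)T) = 520.73 · e^((0.0656 − 0.0679) × 330/360)
= 520.73 · e^-0.002108 = 520.73 × 0.997894
F = €519.63

€519.63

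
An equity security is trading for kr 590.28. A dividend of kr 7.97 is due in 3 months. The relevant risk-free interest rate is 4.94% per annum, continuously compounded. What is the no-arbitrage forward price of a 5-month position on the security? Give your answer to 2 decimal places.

PV(dividends) I = 7.97·e^(−0.0494·3/12)
I = 7.8722
F = (S − I)·e^(rT) = (590.28 − 7.8722) · e^(0.0494·5/12)
= 582.4078 · e^0.020583 = 582.4078 × 1.020796 = kr 594.52

kr 594.52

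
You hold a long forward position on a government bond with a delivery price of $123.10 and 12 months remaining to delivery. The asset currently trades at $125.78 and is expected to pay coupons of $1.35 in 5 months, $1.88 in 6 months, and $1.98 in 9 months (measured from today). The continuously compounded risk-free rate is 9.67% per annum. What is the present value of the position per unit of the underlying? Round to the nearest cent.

$9.10

PV(remaining coupons) I = 1.35·e^(−0.0967·5/12) + 1.88·e^(−0.0967·6/12) + 1.98·e^(−0.0967·9/12) = 4.9294
Current forward F = (S − I)·e^(rT) = (125.78 − 4.9294)·e^(0.0967·12/12) = 120.8506 × 1.101530 = 133.1206
Value (long) = (F − K)·e^(−rT) = (133.1206 − 123.10) × 0.907828 = 9.0970
Value = $9.10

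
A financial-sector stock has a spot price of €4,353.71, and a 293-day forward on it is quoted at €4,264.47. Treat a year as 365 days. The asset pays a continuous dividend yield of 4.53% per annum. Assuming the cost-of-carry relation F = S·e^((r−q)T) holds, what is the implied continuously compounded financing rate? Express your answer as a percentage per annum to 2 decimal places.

From F = S·e^((r−q)T): (r − q) = ln(F/S)/T
ln(4264.47/4353.71) = ln(0.979503) = -0.020710
(r − q) = -0.020710 / (293/365) = -0.025799
r = ln(F/S)/T + q = -0.025799 + 0.0453 = 0.019501
r = 1.95%

1.95%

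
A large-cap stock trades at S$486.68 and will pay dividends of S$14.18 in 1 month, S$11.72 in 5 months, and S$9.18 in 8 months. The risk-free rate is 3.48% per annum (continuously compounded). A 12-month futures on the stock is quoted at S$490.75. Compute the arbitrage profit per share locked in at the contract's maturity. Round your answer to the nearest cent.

S$22.72 per share

PV(dividends) I = 14.18·e^(−0.0348·1/12) + 11.72·e^(−0.0348·5/12) + 9.18·e^(−0.0348·8/12) = 34.6597
Fair futures F* = (S − I)·e^(rT) = (486.68 − 34.6597)·e^0.034800 = 452.0203 × 1.035413 = 468.0277
Market S$490.75 > fair 468.0277: forward overpriced → cash-and-carry (borrow at r, buy the stock and collect the dividends, short the forward).
Profit at T = |F_mkt − F*| = |490.75 − 468.0277| = S$22.72 per share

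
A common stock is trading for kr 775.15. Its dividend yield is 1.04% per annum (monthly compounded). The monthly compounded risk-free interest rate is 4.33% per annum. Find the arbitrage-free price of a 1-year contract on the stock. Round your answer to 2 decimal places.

F = S · (1+r/12)^(12T) / (1+q/12)^(12T)
= 775.15 × 1.044170 / 1.010450 = 775.15 × 1.033371
F = kr 801.02

kr 801.02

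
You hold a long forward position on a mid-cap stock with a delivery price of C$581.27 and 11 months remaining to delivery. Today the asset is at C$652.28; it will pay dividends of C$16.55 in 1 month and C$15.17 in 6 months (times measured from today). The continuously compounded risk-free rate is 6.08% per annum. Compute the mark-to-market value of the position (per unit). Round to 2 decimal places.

C$71.34

PV(remaining dividends) I = 16.55·e^(−0.0608·1/12) + 15.17·e^(−0.0608·6/12) = 31.1821
Current forward F = (S − I)·e^(rT) = (652.28 − 31.1821)·e^(0.0608·11/12) = 621.0979 × 1.057316 = 656.6967
Value (long) = (F − K)·e^(−rT) = (656.6967 − 581.27) × 0.945791 = 71.3379
Value = C$71.34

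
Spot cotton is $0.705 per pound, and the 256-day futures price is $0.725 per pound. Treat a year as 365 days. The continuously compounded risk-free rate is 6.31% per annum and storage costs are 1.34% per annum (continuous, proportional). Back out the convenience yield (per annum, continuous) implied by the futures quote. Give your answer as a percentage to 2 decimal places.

F = S·e^((r+u−y)T) ⇒ (r+u−y) = ln(F/S)/T
ln(0.725/0.705) = 0.027974; /T ⇒ 0.039885
y = r + u − ln(F/S)/T = 0.0631 + 0.0134 − 0.039885 = 0.036615
y = 3.66%

3.66%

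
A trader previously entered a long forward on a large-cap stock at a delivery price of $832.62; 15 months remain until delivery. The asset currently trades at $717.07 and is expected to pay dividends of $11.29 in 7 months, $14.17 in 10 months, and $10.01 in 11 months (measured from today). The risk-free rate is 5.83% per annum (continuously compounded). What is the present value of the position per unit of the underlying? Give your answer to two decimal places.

PV(remaining dividends) I = 11.29·e^(−0.0583·7/12) + 14.17·e^(−0.0583·10/12) + 10.01·e^(−0.0583·11/12) = 33.8996
Current forward F = (S − I)·e^(rT) = (717.07 − 33.8996)·e^(0.0583·15/12) = 683.1704 × 1.075596 = 734.8153
Value (long) = (F − K)·e^(−rT) = (734.8153 − 832.62) × 0.929717 = -90.9307
Value = -$90.93

-$90.93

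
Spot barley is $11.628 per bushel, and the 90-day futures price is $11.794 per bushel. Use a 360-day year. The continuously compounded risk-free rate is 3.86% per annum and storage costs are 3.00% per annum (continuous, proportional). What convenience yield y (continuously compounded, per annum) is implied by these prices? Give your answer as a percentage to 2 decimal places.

F = S·e^((r+u−y)T) ⇒ (r+u−y) = ln(F/S)/T
ln(11.794/11.628) = 0.014175; /T ⇒ 0.056700
y = r + u − ln(F/S)/T = 0.0386 + 0.0300 − 0.056700 = 0.011900
y = 1.19%

1.19%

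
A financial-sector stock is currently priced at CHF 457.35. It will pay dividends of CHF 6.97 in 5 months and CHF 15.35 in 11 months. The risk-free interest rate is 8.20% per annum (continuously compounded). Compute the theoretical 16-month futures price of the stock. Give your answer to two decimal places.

CHF 486.79

PV(dividends) I = 6.97·e^(−0.0820·5/12) + 15.35·e^(−0.0820·11/12)
I = 6.7359 + 14.2385 = 20.9744
F = (S − I)·e^(rT) = (457.35 − 20.9744) · e^(0.0820·16/12)
= 436.3756 · e^0.109333 = 436.3756 × 1.115534 = CHF 486.79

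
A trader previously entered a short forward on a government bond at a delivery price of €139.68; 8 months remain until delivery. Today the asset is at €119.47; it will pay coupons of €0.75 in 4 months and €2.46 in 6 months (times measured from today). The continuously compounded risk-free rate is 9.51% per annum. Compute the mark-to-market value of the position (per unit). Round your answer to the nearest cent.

€14.70

PV(remaining coupons) I = 0.75·e^(−0.0951·4/12) + 2.46·e^(−0.0951·6/12) = 3.0724
Current forward F = (S − I)·e^(rT) = (119.47 − 3.0724)·e^(0.0951·8/12) = 116.3976 × 1.065453 = 124.0162
Value (long) = (F − K)·e^(−rT) = (124.0162 − 139.68) × 0.938568 = -14.7015
Short position value = −(long value) = €14.70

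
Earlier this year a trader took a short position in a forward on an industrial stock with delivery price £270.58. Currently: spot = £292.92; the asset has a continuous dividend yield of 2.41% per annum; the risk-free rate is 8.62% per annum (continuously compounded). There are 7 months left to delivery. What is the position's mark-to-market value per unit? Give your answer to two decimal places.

-£31.52

Current fair forward for the remaining 7 months: F = S·e^((r − q)·T), (r − q) = 0.0862 − 0.0241 = 0.0621
F = 292.92 · e^(0.0621 × 7/12) = 292.92 × 1.036889 = 303.7255
Value of long forward = (F − K)·e^(−rT) = (303.7255 − 270.58) · e^(−0.0862·7/12)
= 33.1455 × 0.950960 = 31.52
Short position value = −(long value) = -£31.52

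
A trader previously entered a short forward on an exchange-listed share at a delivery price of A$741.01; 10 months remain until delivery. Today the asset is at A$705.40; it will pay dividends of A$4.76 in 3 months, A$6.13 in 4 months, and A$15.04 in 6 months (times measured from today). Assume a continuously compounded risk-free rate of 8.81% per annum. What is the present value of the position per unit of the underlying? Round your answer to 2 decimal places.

A$8.16

PV(remaining dividends) I = 4.76·e^(−0.0881·3/12) + 6.13·e^(−0.0881·4/12) + 15.04·e^(−0.0881·6/12) = 25.0008
Current forward F = (S − I)·e^(rT) = (705.40 − 25.0008)·e^(0.0881·10/12) = 680.3992 × 1.076179 = 732.2313
Value (long) = (F − K)·e^(−rT) = (732.2313 − 741.01) × 0.929214 = -8.1573
Short position value = −(long value) = A$8.16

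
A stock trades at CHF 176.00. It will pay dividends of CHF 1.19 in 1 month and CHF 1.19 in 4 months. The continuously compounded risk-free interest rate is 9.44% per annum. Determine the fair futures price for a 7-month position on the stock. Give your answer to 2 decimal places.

PV(dividends) I = 1.19·e^(−0.0944·1/12) + 1.19·e^(−0.0944·4/12)
I = 1.1807 + 1.1531 = 2.3338
F = (S − I)·e^(rT) = (176.00 − 2.3338) · e^(0.0944·7/12)
= 173.6662 · e^0.055067 = 173.6662 × 1.056611 = CHF 183.50

CHF 183.50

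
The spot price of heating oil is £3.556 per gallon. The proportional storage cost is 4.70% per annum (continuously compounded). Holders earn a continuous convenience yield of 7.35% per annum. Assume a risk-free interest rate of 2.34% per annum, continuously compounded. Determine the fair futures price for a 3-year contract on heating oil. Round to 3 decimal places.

£3.523 per gallon

Net carry = r + u − y = 0.0234 + 0.0470 − 0.0735 = -0.0031
F = S·e^((r+u−y)T) = 3.556 · e^(-0.0031 × 3) = 3.556 · e^-0.009300
= 3.556 × 0.990743 = £3.523 per gallon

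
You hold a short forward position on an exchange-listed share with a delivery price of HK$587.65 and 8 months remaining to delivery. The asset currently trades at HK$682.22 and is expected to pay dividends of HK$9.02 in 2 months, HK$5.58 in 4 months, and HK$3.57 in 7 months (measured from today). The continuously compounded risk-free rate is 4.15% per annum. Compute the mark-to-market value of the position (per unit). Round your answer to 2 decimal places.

-HK$92.66

PV(remaining dividends) I = 9.02·e^(−0.0415·2/12) + 5.58·e^(−0.0415·4/12) + 3.57·e^(−0.0415·7/12) = 17.9458
Current forward F = (S − I)·e^(rT) = (682.22 − 17.9458)·e^(0.0415·8/12) = 664.2742 × 1.028053 = 682.9091
Value (long) = (F − K)·e^(−rT) = (682.9091 − 587.65) × 0.972713 = 92.6598
Short position value = −(long value) = -HK$92.66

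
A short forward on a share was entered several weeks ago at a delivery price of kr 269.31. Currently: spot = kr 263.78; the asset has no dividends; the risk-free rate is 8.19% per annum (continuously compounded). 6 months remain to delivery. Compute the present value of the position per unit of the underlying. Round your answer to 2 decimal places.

-kr 5.28

Current fair forward for the remaining 6 months: F = S·e^(r·T), r = 0.0819
F = 263.78 · e^(0.0819 × 6/12) = 263.78 × 1.041800 = 274.8060
Value of long forward = (F − K)·e^(−rT) = (274.8060 − 269.31) · e^(−0.0819·6/12)
= 5.4960 × 0.959877 = 5.28
Short position value = −(long value) = -kr 5.28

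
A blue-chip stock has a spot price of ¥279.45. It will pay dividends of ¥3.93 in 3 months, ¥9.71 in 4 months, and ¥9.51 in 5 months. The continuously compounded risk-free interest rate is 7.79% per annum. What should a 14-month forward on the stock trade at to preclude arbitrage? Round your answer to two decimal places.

¥281.37

PV(dividends) I = 3.93·e^(−0.0779·3/12) + 9.71·e^(−0.0779·4/12) + 9.51·e^(−0.0779·5/12)
I = 3.8542 + 9.4611 + 9.2063 = 22.5216
F = (S − I)·e^(rT) = (279.45 − 22.5216) · e^(0.0779·14/12)
= 256.9284 · e^0.090883 = 256.9284 × 1.095141 = ¥281.37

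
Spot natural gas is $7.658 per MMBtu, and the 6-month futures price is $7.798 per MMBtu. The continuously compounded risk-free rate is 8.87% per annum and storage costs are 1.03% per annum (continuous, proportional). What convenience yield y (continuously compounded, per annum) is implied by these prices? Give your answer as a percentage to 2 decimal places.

F = S·e^((r+u−y)T) ⇒ (r+u−y) = ln(F/S)/T
ln(7.798/7.658) = 0.018116; /T ⇒ 0.036232
y = r + u − ln(F/S)/T = 0.0887 + 0.0103 − 0.036232 = 0.062768
y = 6.28%

6.28%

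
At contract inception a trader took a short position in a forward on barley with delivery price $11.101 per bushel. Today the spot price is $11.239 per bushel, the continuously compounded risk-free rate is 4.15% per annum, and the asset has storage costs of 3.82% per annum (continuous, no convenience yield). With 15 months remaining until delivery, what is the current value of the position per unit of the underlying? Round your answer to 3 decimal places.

Current fair forward for the remaining 15 months: F = S·e^((r + u)·T), (r + u) = 0.0415 + 0.0382 = 0.0797
F = 11.239 · e^(0.0797 × 15/12) = 11.239 × 1.104757 = 12.4164
Value of long forward = (F − K)·e^(−rT) = (12.4164 − 11.101) · e^(−0.0415·15/12)
= 1.3154 × 0.949448 = 1.249
Short position value = −(long value) = -$1.249

-$1.249 per bushel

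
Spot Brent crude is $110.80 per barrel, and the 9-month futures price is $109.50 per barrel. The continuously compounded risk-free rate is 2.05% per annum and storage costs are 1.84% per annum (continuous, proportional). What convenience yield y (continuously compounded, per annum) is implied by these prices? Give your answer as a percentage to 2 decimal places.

5.46%

F = S·e^((r+u−y)T) ⇒ (r+u−y) = ln(F/S)/T
ln(109.50/110.80) = -0.011802; /T ⇒ -0.015736
y = r + u − ln(F/S)/T = 0.0205 + 0.0184 + 0.015736 = 0.054636
y = 5.46%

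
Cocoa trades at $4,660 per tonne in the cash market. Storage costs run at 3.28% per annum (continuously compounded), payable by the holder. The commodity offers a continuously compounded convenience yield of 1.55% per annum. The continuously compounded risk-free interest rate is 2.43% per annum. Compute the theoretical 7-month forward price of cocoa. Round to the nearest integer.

$4,774 per tonne

Net carry = r + u − y = 0.0243 + 0.0328 − 0.0155 = 0.0416
F = S·e^((r+u−y)T) = 4660 · e^(0.0416 × 7/12) = 4660 · e^0.024267
= 4660 × 1.024564 = $4,774 per tonne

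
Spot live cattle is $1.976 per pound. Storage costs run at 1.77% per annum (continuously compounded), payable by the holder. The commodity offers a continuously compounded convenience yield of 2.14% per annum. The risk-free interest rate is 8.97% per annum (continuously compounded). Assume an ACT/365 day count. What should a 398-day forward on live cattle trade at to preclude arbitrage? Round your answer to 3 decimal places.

Net carry = r + u − y = 0.0897 + 0.0177 − 0.0214 = 0.0860
F = S·e^((r+u−y)T) = 1.976 · e^(0.0860 × 398/365) = 1.976 · e^0.093775
= 1.976 × 1.098313 = $2.170 per pound

$2.170 per pound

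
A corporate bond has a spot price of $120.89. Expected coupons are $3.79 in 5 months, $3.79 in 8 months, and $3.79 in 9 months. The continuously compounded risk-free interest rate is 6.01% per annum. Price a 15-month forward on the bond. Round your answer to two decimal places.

PV(coupons) I = 3.79·e^(−0.0601·5/12) + 3.79·e^(−0.0601·8/12) + 3.79·e^(−0.0601·9/12)
I = 3.6963 + 3.6411 + 3.6230 = 10.9604
F = (S − I)·e^(rT) = (120.89 − 10.9604) · e^(0.0601·15/12)
= 109.9296 · e^0.075125 = 109.9296 × 1.078019 = $118.51

$118.51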